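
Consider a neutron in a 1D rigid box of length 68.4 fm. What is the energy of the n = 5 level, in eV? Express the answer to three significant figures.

E_5 = 1.09×10^6 eV

For an infinite well E_n = n²h²/(8m_nL²), so E_1 = h²/(8m_nL²) = (6.626×10^-34)²/(8·1.675×10^-27·(6.84×10^-14 m)²) = 7.003×10^-15 J.
Then E_5 = 5²·E_1 = 25·7.003×10^-15 J = 1.751×10^-13 J.
Converting, E_5 = 1.751×10^-13 J / (1.602×10^-19 J/eV) = 1.09×10^6 eV.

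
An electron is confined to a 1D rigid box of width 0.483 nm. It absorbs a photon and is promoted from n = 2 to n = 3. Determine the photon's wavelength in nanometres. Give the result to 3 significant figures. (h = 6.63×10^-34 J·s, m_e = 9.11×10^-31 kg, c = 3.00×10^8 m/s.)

λ = 154 nm

E_1 = h²/(8m_eL²) = 2.585×10^-19 J, so ΔE = (3² − 2²)E_1 = 1.293×10^-18 J.
λ = hc/ΔE = (6.63×10^-34·3.00×10^8)/1.293×10^-18 = 1.54×10^-7 m = 154 nm.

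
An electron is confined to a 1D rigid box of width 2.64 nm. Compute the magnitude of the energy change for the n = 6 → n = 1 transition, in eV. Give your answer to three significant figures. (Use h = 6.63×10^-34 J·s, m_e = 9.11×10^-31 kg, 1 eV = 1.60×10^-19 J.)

E_1 = h²/(8m_eL²) = 8.654×10^-21 J.
|ΔE| = |6² − 1²|·E_1 = 35·8.654×10^-21 J = 3.029×10^-19 J = 1.89 eV.

|ΔE| = 1.89 eV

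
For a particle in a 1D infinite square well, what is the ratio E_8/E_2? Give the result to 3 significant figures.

E_n ∝ n², so E_8/E_2 = 8²/2² = 64/4 = 16.0.

16.0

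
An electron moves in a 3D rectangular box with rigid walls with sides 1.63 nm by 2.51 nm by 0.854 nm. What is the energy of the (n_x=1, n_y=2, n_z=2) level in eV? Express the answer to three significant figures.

For a 3D rectangular well E = (h²/8m_e)·Σ n_i²/L_i² = (6.626×10^-34)²/(8·9.109×10^-31) · [1²/(1.63 nm)² + 2²/(2.51 nm)² + 2²/(0.854 nm)²].
Evaluating gives E = 3.914×10^-19 J = 2.44 eV.

E = 2.44 eV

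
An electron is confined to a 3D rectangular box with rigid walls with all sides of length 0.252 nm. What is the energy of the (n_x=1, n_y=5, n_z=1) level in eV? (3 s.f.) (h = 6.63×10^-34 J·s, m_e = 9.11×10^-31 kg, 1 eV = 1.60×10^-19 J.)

E = 160 eV

For a 3D rectangular well E = (h²/8m_e)·Σ n_i²/L_i² = (6.63×10^-34)²/(8·9.11×10^-31) · [1²/(0.252 nm)² + 5²/(0.252 nm)² + 1²/(0.252 nm)²].
Evaluating gives E = 2.564×10^-17 J = 160 eV.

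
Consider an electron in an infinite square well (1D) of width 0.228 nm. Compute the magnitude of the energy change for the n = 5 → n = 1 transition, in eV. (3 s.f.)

|ΔE| = 174 eV

E_1 = h²/(8m_eL²) = 1.159×10^-18 J.
|ΔE| = |5² − 1²|·E_1 = 24·1.159×10^-18 J = 2.782×10^-17 J = 174 eV.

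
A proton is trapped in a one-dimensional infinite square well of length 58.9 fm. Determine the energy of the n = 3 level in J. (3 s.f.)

For an infinite well E_n = n²h²/(8m_pL²), so E_1 = h²/(8m_pL²) = (6.626×10^-34)²/(8·1.673×10^-27·(5.89×10^-14 m)²) = 9.456×10^-15 J.
Then E_3 = 3²·E_1 = 9·9.456×10^-15 J = 8.51×10^-14 J.

E_3 = 8.51×10^-14 J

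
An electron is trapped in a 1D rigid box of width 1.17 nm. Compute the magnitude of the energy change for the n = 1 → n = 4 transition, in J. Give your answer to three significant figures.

|ΔE| = 6.60×10^-19 J

E_1 = h²/(8m_eL²) = 4.401×10^-20 J.
|ΔE| = |1² − 4²|·E_1 = 15·4.401×10^-20 J = 6.60×10^-19 J.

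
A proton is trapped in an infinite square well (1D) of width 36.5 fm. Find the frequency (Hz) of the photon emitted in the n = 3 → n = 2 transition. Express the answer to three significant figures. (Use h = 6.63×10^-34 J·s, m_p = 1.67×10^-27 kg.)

f = 1.86×10^20 Hz

E_1 = h²/(8m_pL²) = 2.470×10^-14 J and ΔE = (3² − 2²)E_1 = 1.235×10^-13 J.
f = ΔE/h = 1.235×10^-13/6.63×10^-34 = 1.86×10^20 Hz.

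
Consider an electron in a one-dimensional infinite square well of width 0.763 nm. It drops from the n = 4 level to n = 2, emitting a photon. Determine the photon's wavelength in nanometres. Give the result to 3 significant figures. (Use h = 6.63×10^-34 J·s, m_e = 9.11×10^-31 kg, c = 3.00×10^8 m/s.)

E_1 = h²/(8m_eL²) = 1.036×10^-19 J, so ΔE = (4² − 2²)E_1 = 1.243×10^-18 J.
λ = hc/ΔE = (6.63×10^-34·3.00×10^8)/1.243×10^-18 = 1.60×10^-7 m = 160 nm.

λ = 160 nm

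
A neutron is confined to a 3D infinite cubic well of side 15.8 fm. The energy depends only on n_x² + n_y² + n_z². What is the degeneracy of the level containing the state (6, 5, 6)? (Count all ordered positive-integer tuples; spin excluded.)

The level has n_x² + n_y² + n_z² = 97. The ordered positive-integer solutions are (5, 6, 6), (6, 5, 6), (6, 6, 5).
That gives 3 states.

degeneracy = 3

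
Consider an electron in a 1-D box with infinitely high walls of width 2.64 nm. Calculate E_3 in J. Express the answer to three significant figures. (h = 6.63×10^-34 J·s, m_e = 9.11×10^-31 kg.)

E_3 = 7.79×10^-20 J

For an infinite well E_n = n²h²/(8m_eL²), so E_1 = h²/(8m_eL²) = (6.63×10^-34)²/(8·9.11×10^-31·(2.64×10^-9 m)²) = 8.654×10^-21 J.
Then E_3 = 3²·E_1 = 9·8.654×10^-21 J = 7.79×10^-20 J.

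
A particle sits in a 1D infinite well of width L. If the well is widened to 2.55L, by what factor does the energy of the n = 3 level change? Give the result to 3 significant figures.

0.154

E_n ∝ 1/L², so the energy scales by 1/2.55² = 0.154.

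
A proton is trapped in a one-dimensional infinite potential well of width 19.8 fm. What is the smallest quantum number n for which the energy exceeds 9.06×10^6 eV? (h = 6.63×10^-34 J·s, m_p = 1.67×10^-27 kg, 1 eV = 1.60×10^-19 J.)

n = 5

E_1 = h²/(8m_pL²) = 8.392×10^-14 J = 5.245×10^5 eV.
Need n² > 9.06×10^6/5.245×10^5 = 17.27, i.e. n > 4.156.
The smallest integer satisfying this is n = 5.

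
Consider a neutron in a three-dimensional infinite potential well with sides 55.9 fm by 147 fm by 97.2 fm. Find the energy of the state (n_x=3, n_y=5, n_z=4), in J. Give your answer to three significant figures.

E = 1.88×10^-13 J

For a 3D rectangular well E = (h²/8m_n)·Σ n_i²/L_i² = (6.626×10^-34)²/(8·1.675×10^-27) · [3²/(55.9 fm)² + 5²/(147 fm)² + 4²/(97.2 fm)²].
Evaluating gives E = 1.88×10^-13 J.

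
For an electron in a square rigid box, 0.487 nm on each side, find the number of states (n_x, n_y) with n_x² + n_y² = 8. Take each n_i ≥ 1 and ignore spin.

The level has n_x² + n_y² = 8. The ordered positive-integer solutions are (2, 2).
That gives 1 state.

degeneracy = 1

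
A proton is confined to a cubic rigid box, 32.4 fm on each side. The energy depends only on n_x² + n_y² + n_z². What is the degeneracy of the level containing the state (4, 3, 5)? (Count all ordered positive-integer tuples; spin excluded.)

The level has n_x² + n_y² + n_z² = 50. The ordered positive-integer solutions are (3, 4, 5), (3, 5, 4), (4, 3, 5), (4, 5, 3), (5, 3, 4), (5, 4, 3).
That gives 6 states.

degeneracy = 6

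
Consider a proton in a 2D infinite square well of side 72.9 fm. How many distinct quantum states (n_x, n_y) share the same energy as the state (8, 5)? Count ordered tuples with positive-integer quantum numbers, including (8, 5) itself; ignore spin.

The level has n_x² + n_y² = 89. The ordered positive-integer solutions are (5, 8), (8, 5).
That gives 2 states.

degeneracy = 2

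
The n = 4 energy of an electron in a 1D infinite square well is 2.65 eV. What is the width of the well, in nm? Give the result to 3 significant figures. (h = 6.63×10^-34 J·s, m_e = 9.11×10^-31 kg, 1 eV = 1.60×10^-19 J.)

L = 1.51 nm

From E_n = n²h²/(8m_eL²), L = n·h/√(8m_eE_n).
E_4 = 2.65 eV = 4.240×10^-19 J, so L = 4·6.63×10^-34/√(8·9.11×10^-31·4.240×10^-19) = 1.51×10^-9 m = 1.51 nm.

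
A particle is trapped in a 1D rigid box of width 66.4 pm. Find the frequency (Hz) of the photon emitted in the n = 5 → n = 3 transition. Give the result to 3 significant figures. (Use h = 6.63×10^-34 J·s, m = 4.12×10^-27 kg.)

E_1 = h²/(8mL²) = 3.025×10^-21 J and ΔE = (5² − 3²)E_1 = 4.840×10^-20 J.
f = ΔE/h = 4.840×10^-20/6.63×10^-34 = 7.30×10^13 Hz.

f = 7.30×10^13 Hz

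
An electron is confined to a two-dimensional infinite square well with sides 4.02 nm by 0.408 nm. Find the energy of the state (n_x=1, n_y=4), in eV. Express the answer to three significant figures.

E = 36.2 eV

For a 2D rectangular well E = (h²/8m_e)·Σ n_i²/L_i² = (6.626×10^-34)²/(8·9.109×10^-31) · [1²/(4.02 nm)² + 4²/(0.408 nm)²].
Evaluating gives E = 5.795×10^-18 J = 36.2 eV.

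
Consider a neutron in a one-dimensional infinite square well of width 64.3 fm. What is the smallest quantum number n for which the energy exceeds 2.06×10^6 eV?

E_1 = h²/(8m_nL²) = 7.925×10^-15 J = 4.947×10^4 eV.
Need n² > 2.06×10^6/4.947×10^4 = 41.64, i.e. n > 6.453.
The smallest integer satisfying this is n = 7.

n = 7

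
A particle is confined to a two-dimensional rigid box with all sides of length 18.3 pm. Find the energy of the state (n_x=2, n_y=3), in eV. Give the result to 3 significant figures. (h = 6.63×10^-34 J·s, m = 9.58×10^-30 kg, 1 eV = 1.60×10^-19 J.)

For a 2D rectangular well E = (h²/8m)·Σ n_i²/L_i² = (6.63×10^-34)²/(8·9.58×10^-30) · [2²/(18.3 pm)² + 3²/(18.3 pm)²].
Evaluating gives E = 2.226×10^-16 J = 1.39×10^3 eV.

E = 1.39×10^3 eV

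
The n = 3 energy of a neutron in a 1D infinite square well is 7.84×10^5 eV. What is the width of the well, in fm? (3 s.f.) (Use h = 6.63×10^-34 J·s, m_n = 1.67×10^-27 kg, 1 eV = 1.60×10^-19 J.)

L = 48.6 fm

From E_n = n²h²/(8m_nL²), L = n·h/√(8m_nE_n).
E_3 = 7.84×10^5 eV = 1.254×10^-13 J, so L = 3·6.63×10^-34/√(8·1.67×10^-27·1.254×10^-13) = 4.86×10^-14 m = 48.6 fm.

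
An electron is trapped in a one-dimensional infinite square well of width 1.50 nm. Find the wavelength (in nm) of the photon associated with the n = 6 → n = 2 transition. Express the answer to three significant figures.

E_1 = h²/(8m_eL²) = 2.678×10^-20 J, so ΔE = (6² − 2²)E_1 = 8.570×10^-19 J.
λ = hc/ΔE = (6.626×10^-34·2.998×10^8)/8.570×10^-19 = 2.32×10^-7 m = 232 nm.

λ = 232 nm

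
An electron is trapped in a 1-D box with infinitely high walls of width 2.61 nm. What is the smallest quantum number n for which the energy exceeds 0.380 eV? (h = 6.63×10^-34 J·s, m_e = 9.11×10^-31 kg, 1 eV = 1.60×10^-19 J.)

E_1 = h²/(8m_eL²) = 8.854×10^-21 J = 0.05534 eV.
Need n² > 0.380/0.05534 = 6.867, i.e. n > 2.620.
The smallest integer satisfying this is n = 3.

n = 3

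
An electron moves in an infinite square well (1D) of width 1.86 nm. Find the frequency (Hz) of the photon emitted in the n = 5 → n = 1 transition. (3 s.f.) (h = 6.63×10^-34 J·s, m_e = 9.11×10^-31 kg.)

E_1 = h²/(8m_eL²) = 1.743×10^-20 J and ΔE = (5² − 1²)E_1 = 4.183×10^-19 J.
f = ΔE/h = 4.183×10^-19/6.63×10^-34 = 6.31×10^14 Hz.

f = 6.31×10^14 Hz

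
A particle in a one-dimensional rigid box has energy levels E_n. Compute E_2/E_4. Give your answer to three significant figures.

0.250

E_n ∝ n², so E_2/E_4 = 2²/4² = 4/16 = 0.250.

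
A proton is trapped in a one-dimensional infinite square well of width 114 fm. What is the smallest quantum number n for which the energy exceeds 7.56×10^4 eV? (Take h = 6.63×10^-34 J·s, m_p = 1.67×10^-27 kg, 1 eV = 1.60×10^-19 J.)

E_1 = h²/(8m_pL²) = 2.532×10^-15 J = 1.583×10^4 eV.
Need n² > 7.56×10^4/1.583×10^4 = 4.776, i.e. n > 2.185.
The smallest integer satisfying this is n = 3.

n = 3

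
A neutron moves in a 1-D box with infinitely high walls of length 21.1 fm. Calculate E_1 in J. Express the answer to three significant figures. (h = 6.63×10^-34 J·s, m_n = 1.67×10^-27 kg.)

For an infinite well E_n = n²h²/(8m_nL²), so E_1 = h²/(8m_nL²) = (6.63×10^-34)²/(8·1.67×10^-27·(2.11×10^-14 m)²) = 7.390×10^-14 J.

E_1 = 7.39×10^-14 J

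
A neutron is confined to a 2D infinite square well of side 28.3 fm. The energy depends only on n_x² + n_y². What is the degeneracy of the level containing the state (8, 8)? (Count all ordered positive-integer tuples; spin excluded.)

degeneracy = 1

The level has n_x² + n_y² = 128. The ordered positive-integer solutions are (8, 8).
That gives 1 state.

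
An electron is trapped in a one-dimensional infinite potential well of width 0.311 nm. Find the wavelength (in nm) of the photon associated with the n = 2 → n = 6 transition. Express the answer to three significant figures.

λ = 9.97 nm

E_1 = h²/(8m_eL²) = 6.229×10^-19 J, so ΔE = (6² − 2²)E_1 = 1.993×10^-17 J.
λ = hc/ΔE = (6.626×10^-34·2.998×10^8)/1.993×10^-17 = 9.97×10^-9 m = 9.97 nm.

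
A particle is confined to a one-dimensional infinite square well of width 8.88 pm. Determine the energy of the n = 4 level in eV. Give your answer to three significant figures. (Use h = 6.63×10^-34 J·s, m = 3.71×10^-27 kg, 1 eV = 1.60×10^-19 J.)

For an infinite well E_n = n²h²/(8mL²), so E_1 = h²/(8mL²) = (6.63×10^-34)²/(8·3.71×10^-27·(8.88×10^-12 m)²) = 1.878×10^-19 J.
Then E_4 = 4²·E_1 = 16·1.878×10^-19 J = 3.005×10^-18 J.
Converting, E_4 = 3.005×10^-18 J / (1.60×10^-19 J/eV) = 18.8 eV.

E_4 = 18.8 eV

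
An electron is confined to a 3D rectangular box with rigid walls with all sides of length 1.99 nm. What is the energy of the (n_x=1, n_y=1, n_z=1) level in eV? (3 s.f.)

E = 0.285 eV

For a 3D rectangular well E = (h²/8m_e)·Σ n_i²/L_i² = (6.626×10^-34)²/(8·9.109×10^-31) · [1²/(1.99 nm)² + 1²/(1.99 nm)² + 1²/(1.99 nm)²].
Evaluating gives E = 4.564×10^-20 J = 0.285 eV.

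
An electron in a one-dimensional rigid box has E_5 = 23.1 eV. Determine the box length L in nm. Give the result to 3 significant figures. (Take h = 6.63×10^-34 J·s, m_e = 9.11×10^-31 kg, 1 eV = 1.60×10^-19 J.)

From E_n = n²h²/(8m_eL²), L = n·h/√(8m_eE_n).
E_5 = 23.1 eV = 3.696×10^-18 J, so L = 5·6.63×10^-34/√(8·9.11×10^-31·3.696×10^-18) = 6.39×10^-10 m = 0.639 nm.

L = 0.639 nm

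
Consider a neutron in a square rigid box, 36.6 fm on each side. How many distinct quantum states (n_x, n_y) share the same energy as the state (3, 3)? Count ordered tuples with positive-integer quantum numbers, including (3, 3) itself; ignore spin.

The level has n_x² + n_y² = 18. The ordered positive-integer solutions are (3, 3).
That gives 1 state.

degeneracy = 1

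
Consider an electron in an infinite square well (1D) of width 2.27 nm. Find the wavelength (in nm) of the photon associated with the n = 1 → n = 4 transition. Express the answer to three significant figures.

E_1 = h²/(8m_eL²) = 1.169×10^-20 J, so ΔE = (4² − 1²)E_1 = 1.753×10^-19 J.
λ = hc/ΔE = (6.626×10^-34·2.998×10^8)/1.753×10^-19 = 1.13×10^-6 m = 1.13×10^3 nm.

λ = 1.13×10^3 nm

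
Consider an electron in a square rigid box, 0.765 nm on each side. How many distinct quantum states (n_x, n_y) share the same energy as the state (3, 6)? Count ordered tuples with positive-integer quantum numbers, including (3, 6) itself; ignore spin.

The level has n_x² + n_y² = 45. The ordered positive-integer solutions are (3, 6), (6, 3).
That gives 2 states.

degeneracy = 2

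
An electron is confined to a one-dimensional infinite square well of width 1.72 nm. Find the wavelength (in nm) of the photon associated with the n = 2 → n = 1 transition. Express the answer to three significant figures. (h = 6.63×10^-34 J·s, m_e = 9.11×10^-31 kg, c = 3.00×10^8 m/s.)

E_1 = h²/(8m_eL²) = 2.039×10^-20 J, so ΔE = (2² − 1²)E_1 = 6.117×10^-20 J.
λ = hc/ΔE = (6.63×10^-34·3.00×10^8)/6.117×10^-20 = 3.25×10^-6 m = 3.25×10^3 nm.

λ = 3.25×10^3 nm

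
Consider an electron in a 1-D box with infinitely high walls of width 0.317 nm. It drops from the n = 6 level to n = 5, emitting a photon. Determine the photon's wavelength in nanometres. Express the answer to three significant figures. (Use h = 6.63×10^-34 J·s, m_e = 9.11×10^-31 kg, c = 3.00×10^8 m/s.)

λ = 30.1 nm

E_1 = h²/(8m_eL²) = 6.002×10^-19 J, so ΔE = (6² − 5²)E_1 = 6.602×10^-18 J.
λ = hc/ΔE = (6.63×10^-34·3.00×10^8)/6.602×10^-18 = 3.01×10^-8 m = 30.1 nm.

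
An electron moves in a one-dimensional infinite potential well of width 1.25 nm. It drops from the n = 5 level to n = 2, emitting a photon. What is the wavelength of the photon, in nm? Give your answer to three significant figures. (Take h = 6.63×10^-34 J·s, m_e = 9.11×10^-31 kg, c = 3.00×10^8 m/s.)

E_1 = h²/(8m_eL²) = 3.860×10^-20 J, so ΔE = (5² − 2²)E_1 = 8.106×10^-19 J.
λ = hc/ΔE = (6.63×10^-34·3.00×10^8)/8.106×10^-19 = 2.45×10^-7 m = 245 nm.

λ = 245 nm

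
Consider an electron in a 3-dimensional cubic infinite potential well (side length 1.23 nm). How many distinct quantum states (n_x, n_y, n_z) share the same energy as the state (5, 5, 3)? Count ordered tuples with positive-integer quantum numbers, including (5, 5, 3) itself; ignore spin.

degeneracy = 9

The level has n_x² + n_y² + n_z² = 59. The ordered positive-integer solutions are (1, 3, 7), (1, 7, 3), (3, 1, 7), (3, 5, 5), (3, 7, 1), (5, 3, 5), (5, 5, 3), (7, 1, 3), (7, 3, 1).
That gives 9 states.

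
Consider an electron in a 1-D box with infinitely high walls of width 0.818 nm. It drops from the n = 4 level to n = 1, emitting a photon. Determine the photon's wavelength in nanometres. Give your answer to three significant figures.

λ = 147 nm

E_1 = h²/(8m_eL²) = 9.004×10^-20 J, so ΔE = (4² − 1²)E_1 = 1.351×10^-18 J.
λ = hc/ΔE = (6.626×10^-34·2.998×10^8)/1.351×10^-18 = 1.47×10^-7 m = 147 nm.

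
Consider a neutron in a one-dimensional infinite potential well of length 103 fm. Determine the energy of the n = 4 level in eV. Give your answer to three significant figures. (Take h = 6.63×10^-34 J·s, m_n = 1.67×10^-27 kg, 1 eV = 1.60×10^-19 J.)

E_4 = 3.10×10^5 eV

For an infinite well E_n = n²h²/(8m_nL²), so E_1 = h²/(8m_nL²) = (6.63×10^-34)²/(8·1.67×10^-27·(1.03×10^-13 m)²) = 3.101×10^-15 J.
Then E_4 = 4²·E_1 = 16·3.101×10^-15 J = 4.962×10^-14 J.
Converting, E_4 = 4.962×10^-14 J / (1.60×10^-19 J/eV) = 3.10×10^5 eV.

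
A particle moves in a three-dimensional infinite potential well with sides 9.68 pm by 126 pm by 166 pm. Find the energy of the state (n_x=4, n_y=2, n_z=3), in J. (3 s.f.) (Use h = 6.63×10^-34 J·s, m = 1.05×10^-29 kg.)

E = 8.97×10^-16 J

For a 3D rectangular well E = (h²/8m)·Σ n_i²/L_i² = (6.63×10^-34)²/(8·1.05×10^-29) · [4²/(9.68 pm)² + 2²/(126 pm)² + 3²/(166 pm)²].
Evaluating gives E = 8.97×10^-16 J.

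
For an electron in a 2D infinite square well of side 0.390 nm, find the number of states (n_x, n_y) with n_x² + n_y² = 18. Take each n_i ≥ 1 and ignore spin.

degeneracy = 1

The level has n_x² + n_y² = 18. The ordered positive-integer solutions are (3, 3).
That gives 1 state.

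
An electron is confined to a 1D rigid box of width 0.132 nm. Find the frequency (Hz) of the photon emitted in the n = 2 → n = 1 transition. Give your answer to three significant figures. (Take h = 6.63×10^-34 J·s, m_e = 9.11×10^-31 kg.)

E_1 = h²/(8m_eL²) = 3.462×10^-18 J and ΔE = (2² − 1²)E_1 = 1.039×10^-17 J.
f = ΔE/h = 1.039×10^-17/6.63×10^-34 = 1.57×10^16 Hz.

f = 1.57×10^16 Hz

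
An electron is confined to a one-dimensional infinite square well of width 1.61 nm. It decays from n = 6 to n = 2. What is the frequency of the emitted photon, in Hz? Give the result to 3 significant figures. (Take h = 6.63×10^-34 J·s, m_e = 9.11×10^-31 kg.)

E_1 = h²/(8m_eL²) = 2.327×10^-20 J and ΔE = (6² − 2²)E_1 = 7.446×10^-19 J.
f = ΔE/h = 7.446×10^-19/6.63×10^-34 = 1.12×10^15 Hz.

f = 1.12×10^15 Hz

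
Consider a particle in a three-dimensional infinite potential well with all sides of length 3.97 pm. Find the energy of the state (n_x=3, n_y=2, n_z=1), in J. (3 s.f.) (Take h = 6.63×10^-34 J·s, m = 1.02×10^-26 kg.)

For a 3D rectangular well E = (h²/8m)·Σ n_i²/L_i² = (6.63×10^-34)²/(8·1.02×10^-26) · [3²/(3.97 pm)² + 2²/(3.97 pm)² + 1²/(3.97 pm)²].
Evaluating gives E = 4.79×10^-18 J.

E = 4.79×10^-18 J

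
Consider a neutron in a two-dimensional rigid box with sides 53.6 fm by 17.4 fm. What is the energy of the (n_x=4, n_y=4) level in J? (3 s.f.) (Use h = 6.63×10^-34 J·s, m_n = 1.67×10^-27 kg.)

E = 1.92×10^-12 J

For a 2D rectangular well E = (h²/8m_n)·Σ n_i²/L_i² = (6.63×10^-34)²/(8·1.67×10^-27) · [4²/(53.6 fm)² + 4²/(17.4 fm)²].
Evaluating gives E = 1.92×10^-12 J.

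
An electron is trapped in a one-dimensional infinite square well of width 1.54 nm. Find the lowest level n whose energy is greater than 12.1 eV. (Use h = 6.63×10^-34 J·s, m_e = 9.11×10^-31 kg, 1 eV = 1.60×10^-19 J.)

n = 9

E_1 = h²/(8m_eL²) = 2.543×10^-20 J = 0.1589 eV.
Need n² > 12.1/0.1589 = 76.15, i.e. n > 8.726.
The smallest integer satisfying this is n = 9.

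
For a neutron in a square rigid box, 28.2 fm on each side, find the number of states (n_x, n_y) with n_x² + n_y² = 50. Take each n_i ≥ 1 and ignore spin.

degeneracy = 3

The level has n_x² + n_y² = 50. The ordered positive-integer solutions are (1, 7), (5, 5), (7, 1).
That gives 3 states.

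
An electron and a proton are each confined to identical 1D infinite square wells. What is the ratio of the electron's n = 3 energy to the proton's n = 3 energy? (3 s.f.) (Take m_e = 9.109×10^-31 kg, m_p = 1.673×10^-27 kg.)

E_n ∝ 1/m at fixed n and L, so the ratio is m_p/m_e = 1.673×10^-27/9.109×10^-31 = 1.84×10^3.

1.84×10^3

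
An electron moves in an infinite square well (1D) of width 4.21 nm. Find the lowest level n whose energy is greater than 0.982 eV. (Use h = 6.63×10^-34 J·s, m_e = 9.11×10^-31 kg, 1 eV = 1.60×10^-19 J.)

E_1 = h²/(8m_eL²) = 3.403×10^-21 J = 0.02127 eV.
Need n² > 0.982/0.02127 = 46.17, i.e. n > 6.795.
The smallest integer satisfying this is n = 7.

n = 7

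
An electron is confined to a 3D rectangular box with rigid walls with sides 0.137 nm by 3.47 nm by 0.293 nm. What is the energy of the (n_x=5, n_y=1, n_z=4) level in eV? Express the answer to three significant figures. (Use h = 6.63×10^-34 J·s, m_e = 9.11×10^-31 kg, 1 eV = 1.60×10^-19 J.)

E = 572 eV

For a 3D rectangular well E = (h²/8m_e)·Σ n_i²/L_i² = (6.63×10^-34)²/(8·9.11×10^-31) · [5²/(0.137 nm)² + 1²/(3.47 nm)² + 4²/(0.293 nm)²].
Evaluating gives E = 9.158×10^-17 J = 572 eV.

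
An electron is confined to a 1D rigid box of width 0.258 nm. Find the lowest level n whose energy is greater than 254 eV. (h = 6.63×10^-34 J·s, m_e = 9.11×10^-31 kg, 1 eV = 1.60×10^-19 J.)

E_1 = h²/(8m_eL²) = 9.061×10^-19 J = 5.663 eV.
Need n² > 254/5.663 = 44.85, i.e. n > 6.697.
The smallest integer satisfying this is n = 7.

n = 7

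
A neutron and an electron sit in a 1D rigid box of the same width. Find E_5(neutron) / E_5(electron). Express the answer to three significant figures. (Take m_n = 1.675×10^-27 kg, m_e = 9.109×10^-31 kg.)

E_n ∝ 1/m at fixed n and L, so the ratio is m_e/m_n = 9.109×10^-31/1.675×10^-27 = 5.44×10^-4.

5.44×10^-4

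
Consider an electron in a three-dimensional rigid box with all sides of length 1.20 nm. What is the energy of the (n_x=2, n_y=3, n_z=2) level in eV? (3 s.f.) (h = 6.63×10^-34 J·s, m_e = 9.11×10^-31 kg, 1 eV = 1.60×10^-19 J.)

For a 3D rectangular well E = (h²/8m_e)·Σ n_i²/L_i² = (6.63×10^-34)²/(8·9.11×10^-31) · [2²/(1.20 nm)² + 3²/(1.20 nm)² + 2²/(1.20 nm)²].
Evaluating gives E = 7.120×10^-19 J = 4.45 eV.

E = 4.45 eV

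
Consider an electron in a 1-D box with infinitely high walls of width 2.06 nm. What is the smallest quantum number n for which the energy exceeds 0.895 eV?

E_1 = h²/(8m_eL²) = 1.420×10^-20 J = 0.08864 eV.
Need n² > 0.895/0.08864 = 10.10, i.e. n > 3.178.
The smallest integer satisfying this is n = 4.

n = 4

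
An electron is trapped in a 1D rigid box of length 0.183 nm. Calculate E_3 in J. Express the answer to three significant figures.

E_3 = 1.62×10^-17 J

For an infinite well E_n = n²h²/(8m_eL²), so E_1 = h²/(8m_eL²) = (6.626×10^-34)²/(8·9.109×10^-31·(1.83×10^-10 m)²) = 1.799×10^-18 J.
Then E_3 = 3²·E_1 = 9·1.799×10^-18 J = 1.62×10^-17 J.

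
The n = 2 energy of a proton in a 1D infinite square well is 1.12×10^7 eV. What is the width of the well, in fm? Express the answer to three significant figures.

L = 8.55 fm

From E_n = n²h²/(8m_pL²), L = n·h/√(8m_pE_n).
E_2 = 1.12×10^7 eV = 1.794×10^-12 J, so L = 2·6.626×10^-34/√(8·1.673×10^-27·1.794×10^-12) = 8.55×10^-15 m = 8.55 fm.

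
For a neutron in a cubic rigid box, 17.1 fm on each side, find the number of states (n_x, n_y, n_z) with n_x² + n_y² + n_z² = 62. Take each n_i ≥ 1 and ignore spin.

degeneracy = 12

The level has n_x² + n_y² + n_z² = 62. The ordered positive-integer solutions are (1, 5, 6), (1, 6, 5), (2, 3, 7), (2, 7, 3), (3, 2, 7), (3, 7, 2), (5, 1, 6), (5, 6, 1), (6, 1, 5), (6, 5, 1), (7, 2, 3), (7, 3, 2).
That gives 12 states.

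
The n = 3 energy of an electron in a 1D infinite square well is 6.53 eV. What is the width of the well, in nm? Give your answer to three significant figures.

From E_n = n²h²/(8m_eL²), L = n·h/√(8m_eE_n).
E_3 = 6.53 eV = 1.046×10^-18 J, so L = 3·6.626×10^-34/√(8·9.109×10^-31·1.046×10^-18) = 7.20×10^-10 m = 0.720 nm.

L = 0.720 nm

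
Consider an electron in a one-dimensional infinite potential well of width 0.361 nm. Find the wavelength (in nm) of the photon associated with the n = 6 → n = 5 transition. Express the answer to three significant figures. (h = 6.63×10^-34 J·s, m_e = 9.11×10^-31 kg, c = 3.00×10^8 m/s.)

λ = 39.1 nm

E_1 = h²/(8m_eL²) = 4.628×10^-19 J, so ΔE = (6² − 5²)E_1 = 5.091×10^-18 J.
λ = hc/ΔE = (6.63×10^-34·3.00×10^8)/5.091×10^-18 = 3.91×10^-8 m = 39.1 nm.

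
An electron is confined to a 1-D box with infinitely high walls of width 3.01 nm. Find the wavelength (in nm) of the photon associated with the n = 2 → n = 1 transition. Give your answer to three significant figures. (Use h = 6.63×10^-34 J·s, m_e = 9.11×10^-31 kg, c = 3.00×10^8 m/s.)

E_1 = h²/(8m_eL²) = 6.657×10^-21 J, so ΔE = (2² − 1²)E_1 = 1.997×10^-20 J.
λ = hc/ΔE = (6.63×10^-34·3.00×10^8)/1.997×10^-20 = 9.96×10^-6 m = 9.96×10^3 nm.

λ = 9.96×10^3 nm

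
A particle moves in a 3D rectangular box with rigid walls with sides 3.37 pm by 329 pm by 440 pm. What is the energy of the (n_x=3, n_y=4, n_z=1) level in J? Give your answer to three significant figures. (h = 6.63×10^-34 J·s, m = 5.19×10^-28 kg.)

E = 8.39×10^-17 J

For a 3D rectangular well E = (h²/8m)·Σ n_i²/L_i² = (6.63×10^-34)²/(8·5.19×10^-28) · [3²/(3.37 pm)² + 4²/(329 pm)² + 1²/(440 pm)²].
Evaluating gives E = 8.39×10^-17 J.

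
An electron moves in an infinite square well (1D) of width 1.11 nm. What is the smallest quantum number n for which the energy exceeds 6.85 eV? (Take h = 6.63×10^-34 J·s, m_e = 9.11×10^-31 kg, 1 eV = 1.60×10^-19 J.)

E_1 = h²/(8m_eL²) = 4.895×10^-20 J = 0.3059 eV.
Need n² > 6.85/0.3059 = 22.39, i.e. n > 4.732.
The smallest integer satisfying this is n = 5.

n = 5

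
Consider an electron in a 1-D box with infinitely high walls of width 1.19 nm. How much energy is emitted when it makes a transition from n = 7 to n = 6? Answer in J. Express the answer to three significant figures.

E_1 = h²/(8m_eL²) = 4.254×10^-20 J.
|ΔE| = |7² − 6²|·E_1 = 13·4.254×10^-20 J = 5.53×10^-19 J.

|ΔE| = 5.53×10^-19 J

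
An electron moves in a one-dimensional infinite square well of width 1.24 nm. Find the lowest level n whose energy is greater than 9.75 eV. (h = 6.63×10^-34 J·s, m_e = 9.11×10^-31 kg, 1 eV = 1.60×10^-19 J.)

E_1 = h²/(8m_eL²) = 3.923×10^-20 J = 0.2452 eV.
Need n² > 9.75/0.2452 = 39.76, i.e. n > 6.306.
The smallest integer satisfying this is n = 7.

n = 7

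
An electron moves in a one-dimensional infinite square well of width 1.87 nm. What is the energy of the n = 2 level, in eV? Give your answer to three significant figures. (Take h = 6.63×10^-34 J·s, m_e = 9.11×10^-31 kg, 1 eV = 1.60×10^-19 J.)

For an infinite well E_n = n²h²/(8m_eL²), so E_1 = h²/(8m_eL²) = (6.63×10^-34)²/(8·9.11×10^-31·(1.87×10^-9 m)²) = 1.725×10^-20 J.
Then E_2 = 2²·E_1 = 4·1.725×10^-20 J = 6.900×10^-20 J.
Converting, E_2 = 6.900×10^-20 J / (1.60×10^-19 J/eV) = 0.431 eV.

E_2 = 0.431 eV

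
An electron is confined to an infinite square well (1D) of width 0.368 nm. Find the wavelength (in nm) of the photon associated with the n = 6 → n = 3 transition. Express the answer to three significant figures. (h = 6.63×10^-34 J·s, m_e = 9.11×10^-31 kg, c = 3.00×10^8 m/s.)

λ = 16.5 nm

E_1 = h²/(8m_eL²) = 4.454×10^-19 J, so ΔE = (6² − 3²)E_1 = 1.203×10^-17 J.
λ = hc/ΔE = (6.63×10^-34·3.00×10^8)/1.203×10^-17 = 1.65×10^-8 m = 16.5 nm.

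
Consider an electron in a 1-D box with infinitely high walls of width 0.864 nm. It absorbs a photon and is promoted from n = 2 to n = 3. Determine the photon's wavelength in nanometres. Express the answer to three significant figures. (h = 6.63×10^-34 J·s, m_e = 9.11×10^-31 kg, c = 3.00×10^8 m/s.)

λ = 492 nm

E_1 = h²/(8m_eL²) = 8.080×10^-20 J, so ΔE = (3² − 2²)E_1 = 4.040×10^-19 J.
λ = hc/ΔE = (6.63×10^-34·3.00×10^8)/4.040×10^-19 = 4.92×10^-7 m = 492 nm.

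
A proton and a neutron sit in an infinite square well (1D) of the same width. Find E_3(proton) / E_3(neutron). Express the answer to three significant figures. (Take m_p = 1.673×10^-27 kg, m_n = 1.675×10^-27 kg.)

1.00

E_n ∝ 1/m at fixed n and L, so the ratio is m_n/m_p = 1.675×10^-27/1.673×10^-27 = 1.00.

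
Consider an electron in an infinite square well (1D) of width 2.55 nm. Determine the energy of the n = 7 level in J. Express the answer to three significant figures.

For an infinite well E_n = n²h²/(8m_eL²), so E_1 = h²/(8m_eL²) = (6.626×10^-34)²/(8·9.109×10^-31·(2.55×10^-9 m)²) = 9.265×10^-21 J.
Then E_7 = 7²·E_1 = 49·9.265×10^-21 J = 4.54×10^-19 J.

E_7 = 4.54×10^-19 J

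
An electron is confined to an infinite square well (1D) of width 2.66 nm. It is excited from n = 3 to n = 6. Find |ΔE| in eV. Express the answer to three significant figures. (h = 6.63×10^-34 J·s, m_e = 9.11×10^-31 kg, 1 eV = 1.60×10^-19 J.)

E_1 = h²/(8m_eL²) = 8.524×10^-21 J.
|ΔE| = |3² − 6²|·E_1 = 27·8.524×10^-21 J = 2.301×10^-19 J = 1.44 eV.

|ΔE| = 1.44 eV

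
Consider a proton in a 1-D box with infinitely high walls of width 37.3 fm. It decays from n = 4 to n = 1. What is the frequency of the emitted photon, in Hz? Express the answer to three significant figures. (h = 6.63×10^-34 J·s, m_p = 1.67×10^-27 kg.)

E_1 = h²/(8m_pL²) = 2.365×10^-14 J and ΔE = (4² − 1²)E_1 = 3.547×10^-13 J.
f = ΔE/h = 3.547×10^-13/6.63×10^-34 = 5.35×10^20 Hz.

f = 5.35×10^20 Hz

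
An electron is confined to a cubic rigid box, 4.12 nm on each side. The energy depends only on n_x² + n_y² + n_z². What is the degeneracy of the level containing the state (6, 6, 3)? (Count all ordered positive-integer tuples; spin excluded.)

degeneracy = 12

The level has n_x² + n_y² + n_z² = 81. The ordered positive-integer solutions are (1, 4, 8), (1, 8, 4), (3, 6, 6), (4, 1, 8), (4, 4, 7), (4, 7, 4), (4, 8, 1), (6, 3, 6), (6, 6, 3), (7, 4, 4), (8, 1, 4), (8, 4, 1).
That gives 12 states.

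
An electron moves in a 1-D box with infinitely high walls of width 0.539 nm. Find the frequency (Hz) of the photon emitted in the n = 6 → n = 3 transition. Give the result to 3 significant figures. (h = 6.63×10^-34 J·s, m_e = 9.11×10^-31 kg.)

f = 8.45×10^15 Hz

E_1 = h²/(8m_eL²) = 2.076×10^-19 J and ΔE = (6² − 3²)E_1 = 5.605×10^-18 J.
f = ΔE/h = 5.605×10^-18/6.63×10^-34 = 8.45×10^15 Hz.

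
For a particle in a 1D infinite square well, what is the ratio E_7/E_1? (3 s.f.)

E_n ∝ n², so E_7/E_1 = 7²/1² = 49/1 = 49.0.

49.0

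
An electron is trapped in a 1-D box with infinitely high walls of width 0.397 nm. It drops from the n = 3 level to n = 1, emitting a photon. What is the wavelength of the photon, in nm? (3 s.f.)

λ = 65.0 nm

E_1 = h²/(8m_eL²) = 3.823×10^-19 J, so ΔE = (3² − 1²)E_1 = 3.058×10^-18 J.
λ = hc/ΔE = (6.626×10^-34·2.998×10^8)/3.058×10^-18 = 6.50×10^-8 m = 65.0 nm.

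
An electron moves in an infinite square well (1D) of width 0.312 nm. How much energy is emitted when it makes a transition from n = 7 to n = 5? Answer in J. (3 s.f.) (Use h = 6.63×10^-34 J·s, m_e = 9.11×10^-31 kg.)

|ΔE| = 1.49×10^-17 J

E_1 = h²/(8m_eL²) = 6.196×10^-19 J.
|ΔE| = |7² − 5²|·E_1 = 24·6.196×10^-19 J = 1.49×10^-17 J.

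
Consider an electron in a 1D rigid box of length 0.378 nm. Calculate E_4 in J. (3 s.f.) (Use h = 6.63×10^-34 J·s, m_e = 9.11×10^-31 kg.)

E_4 = 6.75×10^-18 J

For an infinite well E_n = n²h²/(8m_eL²), so E_1 = h²/(8m_eL²) = (6.63×10^-34)²/(8·9.11×10^-31·(3.78×10^-10 m)²) = 4.221×10^-19 J.
Then E_4 = 4²·E_1 = 16·4.221×10^-19 J = 6.75×10^-18 J.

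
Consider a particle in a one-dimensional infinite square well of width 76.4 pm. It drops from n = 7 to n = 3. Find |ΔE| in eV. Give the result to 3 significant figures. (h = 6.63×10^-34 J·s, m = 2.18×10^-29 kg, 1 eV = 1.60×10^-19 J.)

|ΔE| = 108 eV

E_1 = h²/(8mL²) = 4.318×10^-19 J.
|ΔE| = |7² − 3²|·E_1 = 40·4.318×10^-19 J = 1.727×10^-17 J = 108 eV.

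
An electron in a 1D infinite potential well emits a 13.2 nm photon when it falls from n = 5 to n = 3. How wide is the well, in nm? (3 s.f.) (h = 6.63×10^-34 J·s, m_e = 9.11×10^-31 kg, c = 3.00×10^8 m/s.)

L = 0.253 nm

The photon carries ΔE = hc/λ = 6.63×10^-34·3.00×10^8/1.32×10^-8 m = 1.507×10^-17 J.
Since ΔE = (5² − 3²)E_1, E_1 = 9.419×10^-19 J, and L = h/√(8m_eE_1) = 2.53×10^-10 m = 0.253 nm.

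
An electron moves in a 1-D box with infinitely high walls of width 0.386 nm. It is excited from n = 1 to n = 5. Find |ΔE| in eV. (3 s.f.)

E_1 = h²/(8m_eL²) = 4.044×10^-19 J.
|ΔE| = |1² − 5²|·E_1 = 24·4.044×10^-19 J = 9.706×10^-18 J = 60.6 eV.

|ΔE| = 60.6 eV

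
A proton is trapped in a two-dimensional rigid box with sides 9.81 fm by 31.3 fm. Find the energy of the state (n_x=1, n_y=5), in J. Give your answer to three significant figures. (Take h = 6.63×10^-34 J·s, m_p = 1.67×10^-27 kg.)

For a 2D rectangular well E = (h²/8m_p)·Σ n_i²/L_i² = (6.63×10^-34)²/(8·1.67×10^-27) · [1²/(9.81 fm)² + 5²/(31.3 fm)²].
Evaluating gives E = 1.18×10^-12 J.

E = 1.18×10^-12 J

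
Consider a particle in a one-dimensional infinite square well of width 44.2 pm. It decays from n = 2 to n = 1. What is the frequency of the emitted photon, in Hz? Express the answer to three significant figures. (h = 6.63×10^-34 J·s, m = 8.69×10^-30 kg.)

E_1 = h²/(8mL²) = 3.236×10^-18 J and ΔE = (2² − 1²)E_1 = 9.708×10^-18 J.
f = ΔE/h = 9.708×10^-18/6.63×10^-34 = 1.46×10^16 Hz.

f = 1.46×10^16 Hz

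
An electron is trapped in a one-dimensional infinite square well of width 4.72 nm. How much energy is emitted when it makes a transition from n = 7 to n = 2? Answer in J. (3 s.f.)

E_1 = h²/(8m_eL²) = 2.704×10^-21 J.
|ΔE| = |7² − 2²|·E_1 = 45·2.704×10^-21 J = 1.22×10^-19 J.

|ΔE| = 1.22×10^-19 J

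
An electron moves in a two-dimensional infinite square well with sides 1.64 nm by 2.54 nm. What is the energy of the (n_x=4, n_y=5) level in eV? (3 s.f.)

For a 2D rectangular well E = (h²/8m_e)·Σ n_i²/L_i² = (6.626×10^-34)²/(8·9.109×10^-31) · [4²/(1.64 nm)² + 5²/(2.54 nm)²].
Evaluating gives E = 5.919×10^-19 J = 3.69 eV.

E = 3.69 eV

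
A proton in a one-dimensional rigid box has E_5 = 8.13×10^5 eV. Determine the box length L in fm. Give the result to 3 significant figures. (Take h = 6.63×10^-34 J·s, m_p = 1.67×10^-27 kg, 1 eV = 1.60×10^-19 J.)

From E_n = n²h²/(8m_pL²), L = n·h/√(8m_pE_n).
E_5 = 8.13×10^5 eV = 1.301×10^-13 J, so L = 5·6.63×10^-34/√(8·1.67×10^-27·1.301×10^-13) = 7.95×10^-14 m = 79.5 fm.

L = 79.5 fm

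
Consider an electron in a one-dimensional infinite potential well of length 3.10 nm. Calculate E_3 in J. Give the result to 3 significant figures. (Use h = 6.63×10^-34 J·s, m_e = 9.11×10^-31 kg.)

E_3 = 5.65×10^-20 J

For an infinite well E_n = n²h²/(8m_eL²), so E_1 = h²/(8m_eL²) = (6.63×10^-34)²/(8·9.11×10^-31·(3.10×10^-9 m)²) = 6.276×10^-21 J.
Then E_3 = 3²·E_1 = 9·6.276×10^-21 J = 5.65×10^-20 J.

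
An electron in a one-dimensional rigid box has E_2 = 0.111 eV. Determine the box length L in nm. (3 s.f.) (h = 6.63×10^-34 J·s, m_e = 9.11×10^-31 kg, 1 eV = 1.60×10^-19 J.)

From E_n = n²h²/(8m_eL²), L = n·h/√(8m_eE_n).
E_2 = 0.111 eV = 1.776×10^-20 J, so L = 2·6.63×10^-34/√(8·9.11×10^-31·1.776×10^-20) = 3.69×10^-9 m = 3.69 nm.

L = 3.69 nm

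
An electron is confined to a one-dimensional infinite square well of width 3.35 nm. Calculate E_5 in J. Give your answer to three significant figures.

E_5 = 1.34×10^-19 J

For an infinite well E_n = n²h²/(8m_eL²), so E_1 = h²/(8m_eL²) = (6.626×10^-34)²/(8·9.109×10^-31·(3.35×10^-9 m)²) = 5.368×10^-21 J.
Then E_5 = 5²·E_1 = 25·5.368×10^-21 J = 1.34×10^-19 J.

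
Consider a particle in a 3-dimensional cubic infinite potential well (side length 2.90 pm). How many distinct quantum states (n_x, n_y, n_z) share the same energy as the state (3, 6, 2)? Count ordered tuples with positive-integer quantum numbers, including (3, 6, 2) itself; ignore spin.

The level has n_x² + n_y² + n_z² = 49. The ordered positive-integer solutions are (2, 3, 6), (2, 6, 3), (3, 2, 6), (3, 6, 2), (6, 2, 3), (6, 3, 2).
That gives 6 states.

degeneracy = 6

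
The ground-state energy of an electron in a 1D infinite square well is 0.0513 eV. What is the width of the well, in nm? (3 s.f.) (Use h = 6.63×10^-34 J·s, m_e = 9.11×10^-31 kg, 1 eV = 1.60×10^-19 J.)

From E_n = n²h²/(8m_eL²), L = n·h/√(8m_eE_n).
E_1 = 0.0513 eV = 8.208×10^-21 J, so L = 1·6.63×10^-34/√(8·9.11×10^-31·8.208×10^-21) = 2.71×10^-9 m = 2.71 nm.

L = 2.71 nm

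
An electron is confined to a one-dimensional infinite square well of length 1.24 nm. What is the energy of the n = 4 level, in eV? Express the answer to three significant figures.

E_4 = 3.91 eV

For an infinite well E_n = n²h²/(8m_eL²), so E_1 = h²/(8m_eL²) = (6.626×10^-34)²/(8·9.109×10^-31·(1.24×10^-9 m)²) = 3.918×10^-20 J.
Then E_4 = 4²·E_1 = 16·3.918×10^-20 J = 6.269×10^-19 J.
Converting, E_4 = 6.269×10^-19 J / (1.602×10^-19 J/eV) = 3.91 eV.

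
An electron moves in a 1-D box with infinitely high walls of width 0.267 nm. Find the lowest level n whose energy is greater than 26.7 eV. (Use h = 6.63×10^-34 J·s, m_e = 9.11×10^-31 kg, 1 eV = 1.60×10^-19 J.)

n = 3

E_1 = h²/(8m_eL²) = 8.461×10^-19 J = 5.288 eV.
Need n² > 26.7/5.288 = 5.049, i.e. n > 2.247.
The smallest integer satisfying this is n = 3.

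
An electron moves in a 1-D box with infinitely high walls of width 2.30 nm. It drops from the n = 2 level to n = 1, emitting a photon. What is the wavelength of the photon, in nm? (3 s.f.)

λ = 5.81×10^3 nm

E_1 = h²/(8m_eL²) = 1.139×10^-20 J, so ΔE = (2² − 1²)E_1 = 3.417×10^-20 J.
λ = hc/ΔE = (6.626×10^-34·2.998×10^8)/3.417×10^-20 = 5.81×10^-6 m = 5.81×10^3 nm.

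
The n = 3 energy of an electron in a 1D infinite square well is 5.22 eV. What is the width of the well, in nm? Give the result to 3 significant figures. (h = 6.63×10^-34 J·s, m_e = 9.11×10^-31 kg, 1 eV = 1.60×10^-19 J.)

L = 0.806 nm

From E_n = n²h²/(8m_eL²), L = n·h/√(8m_eE_n).
E_3 = 5.22 eV = 8.352×10^-19 J, so L = 3·6.63×10^-34/√(8·9.11×10^-31·8.352×10^-19) = 8.06×10^-10 m = 0.806 nm.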